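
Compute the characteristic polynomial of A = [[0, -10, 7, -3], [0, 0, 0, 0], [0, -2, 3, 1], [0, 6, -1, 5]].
χ_A(x) = x^2(x - 4)^2

xI - A = [[x, 10, -7, 3], [0, x, 0, 0], [0, 2, x - 3, -1], [0, -6, 1, x - 5]].

Expanding det(xI - A) along the first row:
det(xI - A) = + (x)·det([[x, 0, 0], [2, x - 3, -1], [-6, 1, x - 5]]) - (10)·det([[0, 0, 0], [0, x - 3, -1], [0, 1, x - 5]]) + (-7)·det([[0, x, 0], [0, 2, -1], [0, -6, x - 5]]) - (3)·det([[0, x, 0], [0, 2, x - 3], [0, -6, 1]]).

Evaluating gives χ_A(x) = x^4 - 8x^3 + 16x^2 = x^2(x - 4)^2.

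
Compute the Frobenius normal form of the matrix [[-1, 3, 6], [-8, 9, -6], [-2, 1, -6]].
R = [[0, 0, 0], [1, 0, 15], [0, 1, 2]]

The invariant factors of A (the non-unit diagonal entries of the Smith normal form of xI - A over ℚ[x]) are x(x - 5)(x + 3), each dividing the next. The characteristic polynomial is their product, x(x - 5)(x + 3).

The rational canonical form is the block-diagonal matrix of companion matrices C(f_i):
R = [[0, 0, 0], [1, 0, 15], [0, 1, 2]].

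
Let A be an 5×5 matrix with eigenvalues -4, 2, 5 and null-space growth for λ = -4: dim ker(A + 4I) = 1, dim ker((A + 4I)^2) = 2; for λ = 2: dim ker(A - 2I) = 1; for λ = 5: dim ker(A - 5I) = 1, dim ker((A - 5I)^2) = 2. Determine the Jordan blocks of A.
λ = -4: successive nullity increments [1, 1] count blocks of size ≥ k; block sizes are [2].
λ = 2: successive nullity increments [1] count blocks of size ≥ k; block sizes are [1].
λ = 5: successive nullity increments [1, 1] count blocks of size ≥ k; block sizes are [2].

Jordan blocks: (-4, 2), (2, 1), (5, 2)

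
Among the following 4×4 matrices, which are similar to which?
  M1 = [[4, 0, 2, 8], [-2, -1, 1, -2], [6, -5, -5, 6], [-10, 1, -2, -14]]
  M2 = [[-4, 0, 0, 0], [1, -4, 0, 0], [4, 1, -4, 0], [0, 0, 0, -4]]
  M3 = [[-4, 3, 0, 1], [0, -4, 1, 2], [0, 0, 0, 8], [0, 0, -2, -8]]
1 class: {M1, M2, M3}

Characteristic polynomials: χ_{M1} = (x + 4)^4, χ_{M2} = (x + 4)^4, χ_{M3} = (x + 4)^4.

{M1, M2, M3}: invariant factors x + 4, (x + 4)^3.

Matrices are similar if and only if their invariant-factor lists agree; the partition into similarity classes is {M1, M2, M3}.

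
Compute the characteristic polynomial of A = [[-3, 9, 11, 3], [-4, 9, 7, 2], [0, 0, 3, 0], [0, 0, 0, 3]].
χ_A(x) = (x - 3)^4

xI - A = [[x + 3, -9, -11, -3], [4, x - 9, -7, -2], [0, 0, x - 3, 0], [0, 0, 0, x - 3]].

Expanding det(xI - A) along the first row:
det(xI - A) = + (x + 3)·det([[x - 9, -7, -2], [0, x - 3, 0], [0, 0, x - 3]]) - (-9)·det([[4, -7, -2], [0, x - 3, 0], [0, 0, x - 3]]) + (-11)·det([[4, x - 9, -2], [0, 0, 0], [0, 0, x - 3]]) - (-3)·det([[4, x - 9, -7], [0, 0, x - 3], [0, 0, 0]]).

Evaluating gives χ_A(x) = x^4 - 12x^3 + 54x^2 - 108x + 81 = (x - 3)^4.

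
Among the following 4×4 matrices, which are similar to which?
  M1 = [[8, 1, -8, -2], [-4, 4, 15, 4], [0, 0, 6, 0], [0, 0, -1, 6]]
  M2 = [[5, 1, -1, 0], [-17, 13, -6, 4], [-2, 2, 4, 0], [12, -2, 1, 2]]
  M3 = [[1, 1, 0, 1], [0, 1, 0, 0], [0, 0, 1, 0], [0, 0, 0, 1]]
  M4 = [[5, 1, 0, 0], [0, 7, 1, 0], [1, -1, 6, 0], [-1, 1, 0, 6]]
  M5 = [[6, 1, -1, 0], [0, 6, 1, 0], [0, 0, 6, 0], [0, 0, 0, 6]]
Characteristic polynomials: χ_{M1} = (x - 6)^4, χ_{M2} = (x - 6)^4, χ_{M3} = (x - 1)^4, χ_{M4} = (x - 6)^4, χ_{M5} = (x - 6)^4.

{M1, M2, M4, M5}: invariant factors x - 6, (x - 6)^3.

{M3}: invariant factors x - 1, x - 1, (x - 1)^2.

Matrices are similar if and only if their invariant-factor lists agree; the partition into similarity classes is {M1, M2, M4, M5}, {M3}.

2 classes: {M1, M2, M4, M5}, {M3}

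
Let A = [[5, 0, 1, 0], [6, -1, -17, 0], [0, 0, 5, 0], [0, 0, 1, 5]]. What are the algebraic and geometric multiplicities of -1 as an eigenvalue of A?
algebraic multiplicity 1, geometric multiplicity 1

The characteristic polynomial is (x - 5)^3(x + 1), so the factor x + 1 appears with exponent 1: the algebraic multiplicity is 1.

rank(A + I) = 3, so the eigenspace has dimension 4 - 3 = 1: the geometric multiplicity is 1.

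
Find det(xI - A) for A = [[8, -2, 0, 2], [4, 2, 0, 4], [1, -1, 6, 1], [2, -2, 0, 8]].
χ_A(x) = (x - 6)^4

xI - A = [[x - 8, 2, 0, -2], [-4, x - 2, 0, -4], [-1, 1, x - 6, -1], [-2, 2, 0, x - 8]].

Expanding det(xI - A) along the first row:
det(xI - A) = + (x - 8)·det([[x - 2, 0, -4], [1, x - 6, -1], [2, 0, x - 8]]) - (2)·det([[-4, 0, -4], [-1, x - 6, -1], [-2, 0, x - 8]]) + (0)·det([[-4, x - 2, -4], [-1, 1, -1], [-2, 2, x - 8]]) - (-2)·det([[-4, x - 2, 0], [-1, 1, x - 6], [-2, 2, 0]]).

Evaluating gives χ_A(x) = x^4 - 24x^3 + 216x^2 - 864x + 1296 = (x - 6)^4.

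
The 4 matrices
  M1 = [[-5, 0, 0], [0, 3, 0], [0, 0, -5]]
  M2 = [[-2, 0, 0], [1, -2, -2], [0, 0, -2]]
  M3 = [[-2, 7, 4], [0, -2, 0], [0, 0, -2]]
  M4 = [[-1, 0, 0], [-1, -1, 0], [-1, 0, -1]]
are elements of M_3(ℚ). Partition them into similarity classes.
3 classes: {M1}, {M2, M3}, {M4}

Characteristic polynomials: χ_{M1} = (x - 3)(x + 5)^2, χ_{M2} = (x + 2)^3, χ_{M3} = (x + 2)^3, χ_{M4} = (x + 1)^3.

{M1}: invariant factors x + 5, (x - 3)(x + 5).

{M2, M3}: invariant factors x + 2, (x + 2)^2.

{M4}: invariant factors x + 1, (x + 1)^2.

Matrices are similar if and only if their invariant-factor lists agree; the partition into similarity classes is {M1}, {M2, M3}, {M4}.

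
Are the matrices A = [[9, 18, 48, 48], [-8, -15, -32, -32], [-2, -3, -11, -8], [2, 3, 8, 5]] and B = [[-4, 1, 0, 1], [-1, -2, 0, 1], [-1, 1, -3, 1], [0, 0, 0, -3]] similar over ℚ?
Yes.

Two matrices over a field are similar if and only if they have the same invariant factors.

Both A and B have characteristic polynomial (x + 3)^4 and minimal polynomial (x + 3)^2. Computing further, both have invariant factors x + 3, x + 3, (x + 3)^2. Hence A and B are similar.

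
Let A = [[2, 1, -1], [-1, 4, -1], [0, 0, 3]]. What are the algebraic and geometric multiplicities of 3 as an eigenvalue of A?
algebraic multiplicity 3, geometric multiplicity 2

The characteristic polynomial is (x - 3)^3, so the factor x - 3 appears with exponent 3: the algebraic multiplicity is 3.

rank(A - 3I) = 1, so the eigenspace has dimension 3 - 1 = 2: the geometric multiplicity is 2.

Since 2 < 3, A is not diagonalizable.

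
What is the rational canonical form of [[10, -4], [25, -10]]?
R = [[0, 0], [1, 0]]

The invariant factors of A (the non-unit diagonal entries of the Smith normal form of xI - A over ℚ[x]) are x^2, each dividing the next. The characteristic polynomial is their product, x^2.

The rational canonical form is the block-diagonal matrix of companion matrices C(f_i):
R = [[0, 0], [1, 0]].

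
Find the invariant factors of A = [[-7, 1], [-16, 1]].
The Jordan structure of A has elementary divisors (x + 3)^2. Arranging the block sizes at each eigenvalue in decreasing order and taking row products gives the invariant factors.

Invariant factors (smallest first, each dividing the next): (x + 3)^2.

Check: the last factor (x + 3)^2 is the minimal polynomial, and the product (x + 3)^2 is the characteristic polynomial.

(x + 3)^2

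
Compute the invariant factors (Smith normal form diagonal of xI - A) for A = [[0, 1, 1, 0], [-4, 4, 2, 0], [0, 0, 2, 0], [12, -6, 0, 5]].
x - 2, (x - 5)(x - 2)^2

The Jordan structure of A has elementary divisors (x - 2)^2, (x - 2), (x - 5). Arranging the block sizes at each eigenvalue in decreasing order and taking row products gives the invariant factors.

Invariant factors (smallest first, each dividing the next): x - 2, (x - 5)(x - 2)^2.

Check: the last factor (x - 5)(x - 2)^2 is the minimal polynomial, and the product (x - 5)(x - 2)^3 is the characteristic polynomial.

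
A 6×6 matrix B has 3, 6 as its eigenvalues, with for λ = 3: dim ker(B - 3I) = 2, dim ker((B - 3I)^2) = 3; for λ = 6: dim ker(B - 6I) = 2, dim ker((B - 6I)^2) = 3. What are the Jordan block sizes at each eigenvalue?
Jordan blocks: (3, 2), (3, 1), (6, 2), (6, 1)

λ = 3: successive nullity increments [2, 1] count blocks of size ≥ k; block sizes are [2, 1].
λ = 6: successive nullity increments [2, 1] count blocks of size ≥ k; block sizes are [2, 1].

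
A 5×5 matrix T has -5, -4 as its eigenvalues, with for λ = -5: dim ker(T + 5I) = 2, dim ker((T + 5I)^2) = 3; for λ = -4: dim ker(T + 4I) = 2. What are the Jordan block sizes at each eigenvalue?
Jordan blocks: (-5, 2), (-5, 1), (-4, 1), (-4, 1)

λ = -5: successive nullity increments [2, 1] count blocks of size ≥ k; block sizes are [2, 1].
λ = -4: successive nullity increments [2] count blocks of size ≥ k; block sizes are [1, 1].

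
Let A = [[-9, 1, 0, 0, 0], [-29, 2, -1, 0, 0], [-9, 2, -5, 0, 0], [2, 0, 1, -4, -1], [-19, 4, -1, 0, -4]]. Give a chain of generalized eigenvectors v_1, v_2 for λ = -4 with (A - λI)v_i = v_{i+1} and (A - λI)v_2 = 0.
v_1 = [[0, 0, 0, 0, -1]]^T, v_2 = [[0, 0, 0, 1, 0]]^T

We seek v_1 ∈ ker((A + 4I)^2) \ ker(A + 4I), then set v_{i+1} = (A + 4I) v_i.

One such chain is v_1 = [[0, 0, 0, 0, -1]]^T, v_2 = [[0, 0, 0, 1, 0]]^T. Check: (A + 4I) v_2 = [[0, 0, 0, 0, 0]]^T = 0.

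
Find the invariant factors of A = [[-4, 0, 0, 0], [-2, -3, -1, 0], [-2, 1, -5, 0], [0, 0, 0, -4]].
x + 4, x + 4, (x + 4)^2

The Jordan structure of A has elementary divisors (x + 4)^2, (x + 4), (x + 4). Arranging the block sizes at each eigenvalue in decreasing order and taking row products gives the invariant factors.

Invariant factors (smallest first, each dividing the next): x + 4, x + 4, (x + 4)^2.

Check: the last factor (x + 4)^2 is the minimal polynomial, and the product (x + 4)^4 is the characteristic polynomial.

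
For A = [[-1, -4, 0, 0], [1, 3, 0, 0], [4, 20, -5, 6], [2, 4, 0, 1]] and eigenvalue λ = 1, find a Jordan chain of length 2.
We seek v_1 ∈ ker((A - I)^2) \ ker(A - I), then set v_{i+1} = (A - I) v_i.

One such chain is v_1 = [[1, 0, 1, 1]]^T, v_2 = [[-2, 1, 4, 2]]^T. Check: (A - I) v_2 = [[0, 0, 0, 0]]^T = 0.

v_1 = [[1, 0, 1, 1]]^T, v_2 = [[-2, 1, 4, 2]]^T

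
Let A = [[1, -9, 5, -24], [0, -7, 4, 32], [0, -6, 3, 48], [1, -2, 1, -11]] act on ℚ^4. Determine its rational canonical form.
R = [[-3, 0, 0, 0], [0, 0, 0, -45], [0, 1, 0, -39], [0, 0, 1, -11]]

The invariant factors of A (the non-unit diagonal entries of the Smith normal form of xI - A over ℚ[x]) are x + 3, (x + 3)^2(x + 5), each dividing the next. The characteristic polynomial is their product, (x + 3)^3(x + 5).

The rational canonical form is the block-diagonal matrix of companion matrices C(f_i):
R = [[-3, 0, 0, 0], [0, 0, 0, -45], [0, 1, 0, -39], [0, 0, 1, -11]].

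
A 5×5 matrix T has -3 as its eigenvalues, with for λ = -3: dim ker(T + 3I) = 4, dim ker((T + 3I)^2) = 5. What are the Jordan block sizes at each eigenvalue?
λ = -3: successive nullity increments [4, 1] count blocks of size ≥ k; block sizes are [2, 1, 1, 1].

Jordan blocks: (-3, 2), (-3, 1), (-3, 1), (-3, 1)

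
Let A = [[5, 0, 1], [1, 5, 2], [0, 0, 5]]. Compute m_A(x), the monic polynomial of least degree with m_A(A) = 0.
The characteristic polynomial factors as (x - 5)^3. The minimal polynomial is ∏(x - λ)^{k_λ} where k_λ is the size of the largest Jordan block at λ.

For λ = 5: rank(A - 5I) = 2, and the largest Jordan block has size 3 (the smallest k with rank((A - 5I)^k) = rank((A - 5I)^(k+1))).

So m_A(x) = (x - 5)^3.

m_A(x) = (x - 5)^3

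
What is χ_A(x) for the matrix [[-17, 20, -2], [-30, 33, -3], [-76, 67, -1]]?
χ_A(x) = (x - 6)^2(x - 3)

xI - A = [[x + 17, -20, 2], [30, x - 33, 3], [76, -67, x + 1]].

Expanding det(xI - A) along the first row:
det(xI - A) = + (x + 17)·det([[x - 33, 3], [-67, x + 1]]) - (-20)·det([[30, 3], [76, x + 1]]) + (2)·det([[30, x - 33], [76, -67]]).

Evaluating gives χ_A(x) = x^3 - 15x^2 + 72x - 108 = (x - 6)^2(x - 3).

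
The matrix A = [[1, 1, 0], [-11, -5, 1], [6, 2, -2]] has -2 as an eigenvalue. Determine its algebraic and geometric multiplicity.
algebraic multiplicity 3, geometric multiplicity 1

The characteristic polynomial is (x + 2)^3, so the factor x + 2 appears with exponent 3: the algebraic multiplicity is 3.

rank(A + 2I) = 2, so the eigenspace has dimension 3 - 2 = 1: the geometric multiplicity is 1.

Since 1 < 3, A is not diagonalizable.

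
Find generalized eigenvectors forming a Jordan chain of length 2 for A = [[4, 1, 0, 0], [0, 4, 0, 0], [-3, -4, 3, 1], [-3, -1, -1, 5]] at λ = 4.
v_1 = [[-1, 1, 1, 0]]^T, v_2 = [[1, 0, -2, 1]]^T

We seek v_1 ∈ ker((A - 4I)^2) \ ker(A - 4I), then set v_{i+1} = (A - 4I) v_i.

One such chain is v_1 = [[-1, 1, 1, 0]]^T, v_2 = [[1, 0, -2, 1]]^T. Check: (A - 4I) v_2 = [[0, 0, 0, 0]]^T = 0.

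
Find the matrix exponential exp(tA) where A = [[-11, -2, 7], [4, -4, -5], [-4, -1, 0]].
A has Jordan form J = [[-5, 1, 0], [0, -5, 1], [0, 0, -5]] with A = PJP^{-1}, so e^{tA} = P e^{tJ} P^{-1}.

For a Jordan block J_k(λ), e^{tJ_k(λ)} = e^{λt} · (I + tN + t^2 N^2/2! + ... + t^{k-1} N^{k-1}/(k-1)!) where N is the nilpotent superdiagonal part.

Assembling the blocks and conjugating back gives the entries of e^{tA} as shown above.

e^{tA} = [[(1 - 6*t)*e^{-5*t}, t*(3*t - 4)*e^{-5*t}/2, t*(3*t + 14)*e^{-5*t}/2], [4*t*e^{-5*t}, (-t^2 + t + 1)*e^{-5*t}, t*(-t - 5)*e^{-5*t}], [-4*t*e^{-5*t}, t*(t - 1)*e^{-5*t}, (t^2 + 5*t + 1)*e^{-5*t}]]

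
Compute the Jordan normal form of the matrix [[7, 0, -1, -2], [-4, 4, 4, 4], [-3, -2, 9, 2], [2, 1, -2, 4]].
The characteristic polynomial is det(xI - A) = (x - 6)^4, so the eigenvalues are 6 (algebraic multiplicity 4).

For λ = 6: rank(A - 6I) = 2, rank((A - 6I)^2) = 0. The eigenspace has dimension 4 - 2 = 2, so there are 2 Jordan blocks; the rank sequence gives block sizes [2, 2].

Assembling the blocks gives the Jordan form J above.

J = [[6, 1, 0, 0], [0, 6, 0, 0], [0, 0, 6, 1], [0, 0, 0, 6]]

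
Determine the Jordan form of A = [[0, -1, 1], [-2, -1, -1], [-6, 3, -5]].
The characteristic polynomial is det(xI - A) = (x + 2)^3, so the eigenvalues are -2 (algebraic multiplicity 3).

For λ = -2: rank(A + 2I) = 1, rank((A + 2I)^2) = 0. The eigenspace has dimension 3 - 1 = 2, so there are 2 Jordan blocks; the rank sequence gives block sizes [2, 1].

Assembling the blocks gives the Jordan form J above.

J = [[-2, 1, 0], [0, -2, 0], [0, 0, -2]]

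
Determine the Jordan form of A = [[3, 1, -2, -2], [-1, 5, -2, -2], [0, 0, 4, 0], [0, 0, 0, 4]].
J = [[4, 1, 0, 0], [0, 4, 0, 0], [0, 0, 4, 0], [0, 0, 0, 4]]

The characteristic polynomial is det(xI - A) = (x - 4)^4, so the eigenvalues are 4 (algebraic multiplicity 4).

For λ = 4: rank(A - 4I) = 1, rank((A - 4I)^2) = 0. The eigenspace has dimension 4 - 1 = 3, so there are 3 Jordan blocks; the rank sequence gives block sizes [2, 1, 1].

Assembling the blocks gives the Jordan form J above.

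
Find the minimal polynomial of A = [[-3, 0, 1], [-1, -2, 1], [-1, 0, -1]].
m_A(x) = (x + 2)^2

The characteristic polynomial factors as (x + 2)^3. The minimal polynomial is ∏(x - λ)^{k_λ} where k_λ is the size of the largest Jordan block at λ.

For λ = -2: rank(A + 2I) = 1, and the largest Jordan block has size 2 (the smallest k with rank((A + 2I)^k) = rank((A + 2I)^(k+1))).

So m_A(x) = (x + 2)^2.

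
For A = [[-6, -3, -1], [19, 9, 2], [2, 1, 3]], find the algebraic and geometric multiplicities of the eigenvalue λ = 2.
The characteristic polynomial is (x - 2)^3, so the factor x - 2 appears with exponent 3: the algebraic multiplicity is 3.

rank(A - 2I) = 2, so the eigenspace has dimension 3 - 2 = 1: the geometric multiplicity is 1.

Since 1 < 3, A is not diagonalizable.

algebraic multiplicity 3, geometric multiplicity 1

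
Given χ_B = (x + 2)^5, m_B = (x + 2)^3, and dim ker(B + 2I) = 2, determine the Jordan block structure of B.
Jordan blocks: (-2, 3), (-2, 2)

λ = -2: algebraic multiplicity 5 (exponent in χ_B), largest block size 3 (exponent in m_B), 2 blocks (geometric multiplicity). These force block sizes [3, 2].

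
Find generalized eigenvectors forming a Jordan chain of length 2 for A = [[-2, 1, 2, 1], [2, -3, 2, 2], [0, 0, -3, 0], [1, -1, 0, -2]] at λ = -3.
We seek v_1 ∈ ker((A + 3I)^2) \ ker(A + 3I), then set v_{i+1} = (A + 3I) v_i.

One such chain is v_1 = [[-1, -1, 2, -1]]^T, v_2 = [[1, 0, 0, -1]]^T. Check: (A + 3I) v_2 = [[0, 0, 0, 0]]^T = 0.

v_1 = [[-1, -1, 2, -1]]^T, v_2 = [[1, 0, 0, -1]]^T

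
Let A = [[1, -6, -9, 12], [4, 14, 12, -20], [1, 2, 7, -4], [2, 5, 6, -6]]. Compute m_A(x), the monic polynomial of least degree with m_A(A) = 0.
The characteristic polynomial factors as (x - 4)^4. The minimal polynomial is ∏(x - λ)^{k_λ} where k_λ is the size of the largest Jordan block at λ.

For λ = 4: rank(A - 4I) = 2, and the largest Jordan block has size 2 (the smallest k with rank((A - 4I)^k) = rank((A - 4I)^(k+1))).

So m_A(x) = (x - 4)^2.

m_A(x) = (x - 4)^2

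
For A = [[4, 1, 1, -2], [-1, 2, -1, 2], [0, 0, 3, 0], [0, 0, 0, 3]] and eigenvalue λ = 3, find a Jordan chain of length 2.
v_1 = [[-2, 1, 0, 0]]^T, v_2 = [[-1, 1, 0, 0]]^T

We seek v_1 ∈ ker((A - 3I)^2) \ ker(A - 3I), then set v_{i+1} = (A - 3I) v_i.

One such chain is v_1 = [[-2, 1, 0, 0]]^T, v_2 = [[-1, 1, 0, 0]]^T. Check: (A - 3I) v_2 = [[0, 0, 0, 0]]^T = 0.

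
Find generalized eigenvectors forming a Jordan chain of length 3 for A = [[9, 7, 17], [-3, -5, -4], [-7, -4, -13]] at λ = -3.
We seek v_1 ∈ ker((A + 3I)^3) \ ker((A + 3I)^2), then set v_{i+1} = (A + 3I) v_i.

One such chain is v_1 = [[-8, 2, 5]]^T, v_2 = [[3, 0, -2]]^T, v_3 = [[2, -1, -1]]^T. Check: (A + 3I) v_3 = [[0, 0, 0]]^T = 0.

v_1 = [[-8, 2, 5]]^T, v_2 = [[3, 0, -2]]^T, v_3 = [[2, -1, -1]]^T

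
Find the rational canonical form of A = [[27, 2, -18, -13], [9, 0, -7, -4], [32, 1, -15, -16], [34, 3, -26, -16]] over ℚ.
R = [[0, 0, 0, -1], [1, 0, 0, -4], [0, 1, 0, -6], [0, 0, 1, -4]]

The invariant factors of A (the non-unit diagonal entries of the Smith normal form of xI - A over ℚ[x]) are (x + 1)^4, each dividing the next. The characteristic polynomial is their product, (x + 1)^4.

The rational canonical form is the block-diagonal matrix of companion matrices C(f_i):
R = [[0, 0, 0, -1], [1, 0, 0, -4], [0, 1, 0, -6], [0, 0, 1, -4]].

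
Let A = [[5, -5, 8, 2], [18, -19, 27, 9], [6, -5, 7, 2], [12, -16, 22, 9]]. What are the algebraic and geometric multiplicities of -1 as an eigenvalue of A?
algebraic multiplicity 2, geometric multiplicity 2

The characteristic polynomial is (x - 2)^2(x + 1)^2, so the factor x + 1 appears with exponent 2: the algebraic multiplicity is 2.

rank(A + I) = 2, so the eigenspace has dimension 4 - 2 = 2: the geometric multiplicity is 2.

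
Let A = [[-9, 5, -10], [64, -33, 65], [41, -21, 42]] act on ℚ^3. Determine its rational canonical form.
The invariant factors of A (the non-unit diagonal entries of the Smith normal form of xI - A over ℚ[x]) are (x - 2)^2(x + 4), each dividing the next. The characteristic polynomial is their product, (x - 2)^2(x + 4).

The rational canonical form is the block-diagonal matrix of companion matrices C(f_i):
R = [[0, 0, -16], [1, 0, 12], [0, 1, 0]].

R = [[0, 0, -16], [1, 0, 12], [0, 1, 0]]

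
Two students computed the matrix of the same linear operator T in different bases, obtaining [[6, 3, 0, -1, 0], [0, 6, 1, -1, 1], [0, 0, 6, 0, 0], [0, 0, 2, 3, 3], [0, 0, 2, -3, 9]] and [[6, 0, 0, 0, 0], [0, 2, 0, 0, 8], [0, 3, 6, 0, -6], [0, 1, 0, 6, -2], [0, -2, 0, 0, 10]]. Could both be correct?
Both have characteristic polynomial (x - 6)^5, but the minimal polynomial of A is (x - 6)^3 while the minimal polynomial of B is (x - 6)^2. The minimal polynomial is a similarity invariant, so A and B are not similar.

No.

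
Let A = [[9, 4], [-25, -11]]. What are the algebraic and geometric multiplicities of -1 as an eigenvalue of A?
algebraic multiplicity 2, geometric multiplicity 1

The characteristic polynomial is (x + 1)^2, so the factor x + 1 appears with exponent 2: the algebraic multiplicity is 2.

rank(A + I) = 1, so the eigenspace has dimension 2 - 1 = 1: the geometric multiplicity is 1.

Since 1 < 2, A is not diagonalizable.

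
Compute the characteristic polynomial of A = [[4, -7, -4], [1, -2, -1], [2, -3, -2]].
xI - A = [[x - 4, 7, 4], [-1, x + 2, 1], [-2, 3, x + 2]].

Expanding det(xI - A) along the first row:
det(xI - A) = + (x - 4)·det([[x + 2, 1], [3, x + 2]]) - (7)·det([[-1, 1], [-2, x + 2]]) + (4)·det([[-1, x + 2], [-2, 3]]).

Evaluating gives χ_A(x) = x^3.

χ_A(x) = x^3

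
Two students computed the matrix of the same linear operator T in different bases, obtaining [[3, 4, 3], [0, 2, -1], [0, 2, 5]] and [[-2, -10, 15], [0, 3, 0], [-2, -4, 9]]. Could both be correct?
Both have characteristic polynomial (x - 4)(x - 3)^2, but the minimal polynomial of A is (x - 4)(x - 3)^2 while the minimal polynomial of B is (x - 4)(x - 3). The minimal polynomial is a similarity invariant, so A and B are not similar.

No.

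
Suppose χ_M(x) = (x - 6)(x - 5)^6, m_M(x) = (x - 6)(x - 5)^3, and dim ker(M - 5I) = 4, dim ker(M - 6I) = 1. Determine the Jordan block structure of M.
Jordan blocks: (5, 3), (5, 1), (5, 1), (5, 1), (6, 1)

λ = 5: algebraic multiplicity 6 (exponent in χ_M), largest block size 3 (exponent in m_M), 4 blocks (geometric multiplicity). These force block sizes [3, 1, 1, 1].
λ = 6: algebraic multiplicity 1 (exponent in χ_M), largest block size 1 (exponent in m_M), 1 block (geometric multiplicity). This forces block sizes [1].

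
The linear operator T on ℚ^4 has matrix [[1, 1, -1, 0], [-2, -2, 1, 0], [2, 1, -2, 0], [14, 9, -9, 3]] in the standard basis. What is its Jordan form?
J = [[-1, 1, 0, 0], [0, -1, 0, 0], [0, 0, -1, 0], [0, 0, 0, 3]]

The characteristic polynomial is det(xI - A) = (x - 3)(x + 1)^3, so the eigenvalues are -1 (algebraic multiplicity 3), 3 (algebraic multiplicity 1).

For λ = -1: rank(A + I) = 2, rank((A + I)^2) = 1. The eigenspace has dimension 4 - 2 = 2, so there are 2 Jordan blocks; the rank sequence gives block sizes [2, 1].

For λ = 3: algebraic multiplicity 1 gives one 1×1 block.

Assembling the blocks gives the Jordan form J above.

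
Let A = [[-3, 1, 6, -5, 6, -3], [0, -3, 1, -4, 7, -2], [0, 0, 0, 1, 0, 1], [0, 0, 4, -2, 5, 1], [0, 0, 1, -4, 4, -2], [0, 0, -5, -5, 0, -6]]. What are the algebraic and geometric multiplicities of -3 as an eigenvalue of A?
algebraic multiplicity 2, geometric multiplicity 1

The characteristic polynomial is (x + 1)^4(x + 3)^2, so the factor x + 3 appears with exponent 2: the algebraic multiplicity is 2.

rank(A + 3I) = 5, so the eigenspace has dimension 6 - 5 = 1: the geometric multiplicity is 1.

Since 1 < 2, A is not diagonalizable.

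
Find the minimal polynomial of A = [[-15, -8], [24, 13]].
The characteristic polynomial factors as (x - 1)(x + 3). The minimal polynomial is ∏(x - λ)^{k_λ} where k_λ is the size of the largest Jordan block at λ.

For λ = -3: rank(A + 3I) = 1, and the largest Jordan block has size 1 (the smallest k with rank((A + 3I)^k) = rank((A + 3I)^(k+1))).
For λ = 1: rank(A - I) = 1, and the largest Jordan block has size 1 (the smallest k with rank((A - I)^k) = rank((A - I)^(k+1))).

So m_A(x) = (x - 1)(x + 3).

m_A(x) = (x - 1)(x + 3)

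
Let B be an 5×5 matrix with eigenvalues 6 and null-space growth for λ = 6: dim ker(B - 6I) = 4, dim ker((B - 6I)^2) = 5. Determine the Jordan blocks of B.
Jordan blocks: (6, 2), (6, 1), (6, 1), (6, 1)

λ = 6: successive nullity increments [4, 1] count blocks of size ≥ k; block sizes are [2, 1, 1, 1].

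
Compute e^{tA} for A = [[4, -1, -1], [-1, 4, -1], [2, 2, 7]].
A has Jordan form J = [[5, 1, 0], [0, 5, 0], [0, 0, 5]] with A = PJP^{-1}, so e^{tA} = P e^{tJ} P^{-1}.

For a Jordan block J_k(λ), e^{tJ_k(λ)} = e^{λt} · (I + tN + t^2 N^2/2! + ... + t^{k-1} N^{k-1}/(k-1)!) where N is the nilpotent superdiagonal part.

Assembling the blocks and conjugating back gives the entries of e^{tA} as shown above.

e^{tA} = [[(1 - t)*e^{5*t}, -t*e^{5*t}, -t*e^{5*t}], [-t*e^{5*t}, (1 - t)*e^{5*t}, -t*e^{5*t}], [2*t*e^{5*t}, 2*t*e^{5*t}, (2*t + 1)*e^{5*t}]]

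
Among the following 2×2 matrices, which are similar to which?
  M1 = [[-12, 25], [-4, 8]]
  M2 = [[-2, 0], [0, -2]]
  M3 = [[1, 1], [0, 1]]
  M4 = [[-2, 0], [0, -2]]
Characteristic polynomials: χ_{M1} = (x + 2)^2, χ_{M2} = (x + 2)^2, χ_{M3} = (x - 1)^2, χ_{M4} = (x + 2)^2.

{M1}: invariant factors (x + 2)^2.

{M2, M4}: invariant factors x + 2, x + 2.

{M3}: invariant factors (x - 1)^2.

Matrices are similar if and only if their invariant-factor lists agree; the partition into similarity classes is {M1}, {M2, M4}, {M3}.

3 classes: {M1}, {M2, M4}, {M3}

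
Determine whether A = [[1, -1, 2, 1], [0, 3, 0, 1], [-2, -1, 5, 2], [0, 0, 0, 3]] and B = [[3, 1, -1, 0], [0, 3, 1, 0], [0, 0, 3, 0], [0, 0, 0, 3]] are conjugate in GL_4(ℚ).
Yes.

Two matrices over a field are similar if and only if they have the same invariant factors.

Both A and B have characteristic polynomial (x - 3)^4 and minimal polynomial (x - 3)^3. Computing further, both have invariant factors x - 3, (x - 3)^3. Hence A and B are similar.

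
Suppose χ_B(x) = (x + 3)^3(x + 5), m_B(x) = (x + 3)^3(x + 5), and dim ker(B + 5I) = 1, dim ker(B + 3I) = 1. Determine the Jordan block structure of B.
λ = -5: algebraic multiplicity 1 (exponent in χ_B), largest block size 1 (exponent in m_B), 1 block (geometric multiplicity). This forces block sizes [1].
λ = -3: algebraic multiplicity 3 (exponent in χ_B), largest block size 3 (exponent in m_B), 1 block (geometric multiplicity). This forces block sizes [3].

Jordan blocks: (-5, 1), (-3, 3)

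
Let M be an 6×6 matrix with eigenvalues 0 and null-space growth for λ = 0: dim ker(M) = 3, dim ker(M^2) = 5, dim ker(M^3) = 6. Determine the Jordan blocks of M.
Jordan blocks: (0, 3), (0, 2), (0, 1)

λ = 0: successive nullity increments [3, 2, 1] count blocks of size ≥ k; block sizes are [3, 2, 1].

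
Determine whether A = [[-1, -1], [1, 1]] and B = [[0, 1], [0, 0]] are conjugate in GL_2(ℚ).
Yes.

Two matrices over a field are similar if and only if they have the same invariant factors.

Both A and B have characteristic polynomial x^2 and minimal polynomial x^2. Computing further, both have invariant factors x^2. Hence A and B are similar.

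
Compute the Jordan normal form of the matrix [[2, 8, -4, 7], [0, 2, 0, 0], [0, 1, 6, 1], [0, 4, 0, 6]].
The characteristic polynomial is det(xI - A) = (x - 6)^2(x - 2)^2, so the eigenvalues are 2 (algebraic multiplicity 2), 6 (algebraic multiplicity 2).

For λ = 2: rank(A - 2I) = 3, rank((A - 2I)^2) = 2. The eigenspace has dimension 4 - 3 = 1, so there is 1 Jordan block; the rank sequence gives block sizes [2].

For λ = 6: rank(A - 6I) = 3, rank((A - 6I)^2) = 2. The eigenspace has dimension 4 - 3 = 1, so there is 1 Jordan block; the rank sequence gives block sizes [2].

Assembling the blocks gives the Jordan form J above.

J = [[2, 1, 0, 0], [0, 2, 0, 0], [0, 0, 6, 1], [0, 0, 0, 6]]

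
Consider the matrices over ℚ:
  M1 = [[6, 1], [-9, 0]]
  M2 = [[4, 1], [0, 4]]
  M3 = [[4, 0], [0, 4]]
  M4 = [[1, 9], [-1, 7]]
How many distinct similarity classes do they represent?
3 classes: {M1}, {M2, M4}, {M3}

Characteristic polynomials: χ_{M1} = (x - 3)^2, χ_{M2} = (x - 4)^2, χ_{M3} = (x - 4)^2, χ_{M4} = (x - 4)^2.

{M1}: invariant factors (x - 3)^2.

{M2, M4}: invariant factors (x - 4)^2.

{M3}: invariant factors x - 4, x - 4.

Matrices are similar if and only if their invariant-factor lists agree; the partition into similarity classes is {M1}, {M2, M4}, {M3}.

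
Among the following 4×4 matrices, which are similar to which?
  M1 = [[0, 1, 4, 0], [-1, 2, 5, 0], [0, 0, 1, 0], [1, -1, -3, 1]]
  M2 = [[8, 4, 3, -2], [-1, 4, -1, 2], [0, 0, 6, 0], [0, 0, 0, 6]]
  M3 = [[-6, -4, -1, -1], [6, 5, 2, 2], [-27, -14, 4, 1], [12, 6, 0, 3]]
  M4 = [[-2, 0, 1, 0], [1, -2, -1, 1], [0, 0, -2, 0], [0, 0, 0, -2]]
Characteristic polynomials: χ_{M1} = (x - 1)^4, χ_{M2} = (x - 6)^4, χ_{M3} = (x - 3)^3(x + 3), χ_{M4} = (x + 2)^4.

{M1}: invariant factors x - 1, (x - 1)^3.

{M2}: invariant factors x - 6, (x - 6)^3.

{M3}: invariant factors x - 3, (x - 3)^2(x + 3).

{M4}: invariant factors x + 2, (x + 2)^3.

Matrices are similar if and only if their invariant-factor lists agree; the partition into similarity classes is {M1}, {M2}, {M3}, {M4}.

4 classes: {M1}, {M2}, {M3}, {M4}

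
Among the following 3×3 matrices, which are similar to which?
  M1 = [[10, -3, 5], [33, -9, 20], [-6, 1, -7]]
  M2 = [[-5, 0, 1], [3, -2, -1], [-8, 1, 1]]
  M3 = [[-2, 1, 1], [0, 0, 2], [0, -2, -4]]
2 classes: {M1, M2}, {M3}

Characteristic polynomials: χ_{M1} = (x + 2)^3, χ_{M2} = (x + 2)^3, χ_{M3} = (x + 2)^3.

{M1, M2}: invariant factors (x + 2)^3.

{M3}: invariant factors x + 2, (x + 2)^2.

Matrices are similar if and only if their invariant-factor lists agree; the partition into similarity classes is {M1, M2}, {M3}.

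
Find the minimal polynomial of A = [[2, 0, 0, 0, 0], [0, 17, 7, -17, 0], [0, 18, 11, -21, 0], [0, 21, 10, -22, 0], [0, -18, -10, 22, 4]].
The characteristic polynomial factors as (x - 4)(x - 2)^4. The minimal polynomial is ∏(x - λ)^{k_λ} where k_λ is the size of the largest Jordan block at λ.

For λ = 2: rank(A - 2I) = 3, and the largest Jordan block has size 3 (the smallest k with rank((A - 2I)^k) = rank((A - 2I)^(k+1))).
For λ = 4: rank(A - 4I) = 4, and the largest Jordan block has size 1 (the smallest k with rank((A - 4I)^k) = rank((A - 4I)^(k+1))).

So m_A(x) = (x - 4)(x - 2)^3.

m_A(x) = (x - 4)(x - 2)^3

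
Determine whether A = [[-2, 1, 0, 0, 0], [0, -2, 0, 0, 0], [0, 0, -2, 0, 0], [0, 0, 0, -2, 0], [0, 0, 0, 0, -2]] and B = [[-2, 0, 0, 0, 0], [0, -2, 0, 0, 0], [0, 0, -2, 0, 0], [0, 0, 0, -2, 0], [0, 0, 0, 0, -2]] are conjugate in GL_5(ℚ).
Both have characteristic polynomial (x + 2)^5, but the minimal polynomial of A is (x + 2)^2 while the minimal polynomial of B is x + 2. The minimal polynomial is a similarity invariant, so A and B are not similar.

No.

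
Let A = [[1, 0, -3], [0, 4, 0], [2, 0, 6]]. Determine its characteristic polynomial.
χ_A(x) = (x - 4)^2(x - 3)

xI - A = [[x - 1, 0, 3], [0, x - 4, 0], [-2, 0, x - 6]].

Expanding det(xI - A) along the first row:
det(xI - A) = + (x - 1)·det([[x - 4, 0], [0, x - 6]]) - (0)·det([[0, 0], [-2, x - 6]]) + (3)·det([[0, x - 4], [-2, 0]]).

Evaluating gives χ_A(x) = x^3 - 11x^2 + 40x - 48 = (x - 4)^2(x - 3).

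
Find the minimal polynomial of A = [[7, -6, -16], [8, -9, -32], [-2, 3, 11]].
The characteristic polynomial factors as (x - 3)^3. The minimal polynomial is ∏(x - λ)^{k_λ} where k_λ is the size of the largest Jordan block at λ.

For λ = 3: rank(A - 3I) = 1, and the largest Jordan block has size 2 (the smallest k with rank((A - 3I)^k) = rank((A - 3I)^(k+1))).

So m_A(x) = (x - 3)^2.

m_A(x) = (x - 3)^2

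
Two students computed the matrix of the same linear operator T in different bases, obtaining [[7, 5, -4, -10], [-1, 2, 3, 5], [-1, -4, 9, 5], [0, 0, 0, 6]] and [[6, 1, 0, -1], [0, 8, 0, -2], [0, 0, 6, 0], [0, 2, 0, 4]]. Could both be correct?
Both have characteristic polynomial (x - 6)^4, but the minimal polynomial of A is (x - 6)^3 while the minimal polynomial of B is (x - 6)^2. The minimal polynomial is a similarity invariant, so A and B are not similar.

No.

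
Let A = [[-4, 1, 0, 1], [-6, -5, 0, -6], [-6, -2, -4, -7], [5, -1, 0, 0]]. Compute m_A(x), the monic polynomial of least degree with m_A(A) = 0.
m_A(x) = (x - 1)(x + 4)(x + 5)^2

The characteristic polynomial factors as (x - 1)(x + 4)(x + 5)^2. The minimal polynomial is ∏(x - λ)^{k_λ} where k_λ is the size of the largest Jordan block at λ.

For λ = -5: rank(A + 5I) = 3, and the largest Jordan block has size 2 (the smallest k with rank((A + 5I)^k) = rank((A + 5I)^(k+1))).
For λ = -4: rank(A + 4I) = 3, and the largest Jordan block has size 1 (the smallest k with rank((A + 4I)^k) = rank((A + 4I)^(k+1))).
For λ = 1: rank(A - I) = 3, and the largest Jordan block has size 1 (the smallest k with rank((A - I)^k) = rank((A - I)^(k+1))).

So m_A(x) = (x - 1)(x + 4)(x + 5)^2.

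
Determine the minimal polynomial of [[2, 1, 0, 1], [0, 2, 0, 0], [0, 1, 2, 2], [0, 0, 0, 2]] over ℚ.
m_A(x) = (x - 2)^2

The characteristic polynomial factors as (x - 2)^4. The minimal polynomial is ∏(x - λ)^{k_λ} where k_λ is the size of the largest Jordan block at λ.

For λ = 2: rank(A - 2I) = 2, and the largest Jordan block has size 2 (the smallest k with rank((A - 2I)^k) = rank((A - 2I)^(k+1))).

So m_A(x) = (x - 2)^2.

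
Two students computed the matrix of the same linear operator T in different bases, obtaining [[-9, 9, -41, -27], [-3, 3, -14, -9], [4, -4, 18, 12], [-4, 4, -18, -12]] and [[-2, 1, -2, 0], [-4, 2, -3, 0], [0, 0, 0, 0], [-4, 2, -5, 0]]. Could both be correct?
Yes.

Two matrices over a field are similar if and only if they have the same invariant factors.

Both A and B have characteristic polynomial x^4 and minimal polynomial x^3. Computing further, both have invariant factors x, x^3. Hence A and B are similar.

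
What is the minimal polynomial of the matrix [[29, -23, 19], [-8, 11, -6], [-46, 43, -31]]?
m_A(x) = (x - 3)^3

The characteristic polynomial factors as (x - 3)^3. The minimal polynomial is ∏(x - λ)^{k_λ} where k_λ is the size of the largest Jordan block at λ.

For λ = 3: rank(A - 3I) = 2, and the largest Jordan block has size 3 (the smallest k with rank((A - 3I)^k) = rank((A - 3I)^(k+1))).

So m_A(x) = (x - 3)^3.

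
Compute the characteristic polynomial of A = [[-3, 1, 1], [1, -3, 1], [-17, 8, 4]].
xI - A = [[x + 3, -1, -1], [-1, x + 3, -1], [17, -8, x - 4]].

Expanding det(xI - A) along the first row:
det(xI - A) = + (x + 3)·det([[x + 3, -1], [-8, x - 4]]) - (-1)·det([[-1, -1], [17, x - 4]]) + (-1)·det([[-1, x + 3], [17, -8]]).

Evaluating gives χ_A(x) = x^3 + 2x^2 - 7x + 4 = (x - 1)^2(x + 4).

χ_A(x) = (x - 1)^2(x + 4)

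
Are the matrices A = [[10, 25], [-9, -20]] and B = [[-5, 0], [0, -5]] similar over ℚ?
No.

Both have characteristic polynomial (x + 5)^2, but the minimal polynomial of A is (x + 5)^2 while the minimal polynomial of B is x + 5. The minimal polynomial is a similarity invariant, so A and B are not similar.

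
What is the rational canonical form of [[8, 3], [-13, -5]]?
R = [[0, 1], [1, 3]]

The invariant factors of A (the non-unit diagonal entries of the Smith normal form of xI - A over ℚ[x]) are x^2 - 3x - 1, each dividing the next. The characteristic polynomial is their product, x^2 - 3x - 1.

The rational canonical form is the block-diagonal matrix of companion matrices C(f_i):
R = [[0, 1], [1, 3]].

Note the characteristic polynomial does not split into linear factors over ℚ, so A has no Jordan form over ℚ; the rational canonical form exists over any field.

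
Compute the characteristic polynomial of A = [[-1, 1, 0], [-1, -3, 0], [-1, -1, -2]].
xI - A = [[x + 1, -1, 0], [1, x + 3, 0], [1, 1, x + 2]].

Expanding det(xI - A) along the first row:
det(xI - A) = + (x + 1)·det([[x + 3, 0], [1, x + 2]]) - (-1)·det([[1, 0], [1, x + 2]]) + (0)·det([[1, x + 3], [1, 1]]).

Evaluating gives χ_A(x) = x^3 + 6x^2 + 12x + 8 = (x + 2)^3.

χ_A(x) = (x + 2)^3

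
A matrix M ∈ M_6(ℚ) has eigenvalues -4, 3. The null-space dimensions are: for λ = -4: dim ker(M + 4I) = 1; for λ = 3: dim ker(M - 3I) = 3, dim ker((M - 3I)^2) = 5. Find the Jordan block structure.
Jordan blocks: (-4, 1), (3, 2), (3, 2), (3, 1)

λ = -4: successive nullity increments [1] count blocks of size ≥ k; block sizes are [1].
λ = 3: successive nullity increments [3, 2] count blocks of size ≥ k; block sizes are [2, 2, 1].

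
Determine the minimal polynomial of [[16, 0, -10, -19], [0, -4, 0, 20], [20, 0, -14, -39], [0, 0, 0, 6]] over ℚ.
The characteristic polynomial factors as (x - 6)^2(x + 4)^2. The minimal polynomial is ∏(x - λ)^{k_λ} where k_λ is the size of the largest Jordan block at λ.

For λ = -4: rank(A + 4I) = 2, and the largest Jordan block has size 1 (the smallest k with rank((A + 4I)^k) = rank((A + 4I)^(k+1))).
For λ = 6: rank(A - 6I) = 3, and the largest Jordan block has size 2 (the smallest k with rank((A - 6I)^k) = rank((A - 6I)^(k+1))).

So m_A(x) = (x - 6)^2(x + 4).

m_A(x) = (x - 6)^2(x + 4)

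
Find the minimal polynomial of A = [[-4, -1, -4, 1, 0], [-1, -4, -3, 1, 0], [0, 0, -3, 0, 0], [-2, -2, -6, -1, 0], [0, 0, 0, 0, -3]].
m_A(x) = (x + 3)^3

The characteristic polynomial factors as (x + 3)^5. The minimal polynomial is ∏(x - λ)^{k_λ} where k_λ is the size of the largest Jordan block at λ.

For λ = -3: rank(A + 3I) = 2, and the largest Jordan block has size 3 (the smallest k with rank((A + 3I)^k) = rank((A + 3I)^(k+1))).

So m_A(x) = (x + 3)^3.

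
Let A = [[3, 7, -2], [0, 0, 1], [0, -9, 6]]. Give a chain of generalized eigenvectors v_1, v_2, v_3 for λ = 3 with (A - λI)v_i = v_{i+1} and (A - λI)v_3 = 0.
We seek v_1 ∈ ker((A - 3I)^3) \ ker((A - 3I)^2), then set v_{i+1} = (A - 3I) v_i.

One such chain is v_1 = [[0, 0, 1]]^T, v_2 = [[-2, 1, 3]]^T, v_3 = [[1, 0, 0]]^T. Check: (A - 3I) v_3 = [[0, 0, 0]]^T = 0.

v_1 = [[0, 0, 1]]^T, v_2 = [[-2, 1, 3]]^T, v_3 = [[1, 0, 0]]^T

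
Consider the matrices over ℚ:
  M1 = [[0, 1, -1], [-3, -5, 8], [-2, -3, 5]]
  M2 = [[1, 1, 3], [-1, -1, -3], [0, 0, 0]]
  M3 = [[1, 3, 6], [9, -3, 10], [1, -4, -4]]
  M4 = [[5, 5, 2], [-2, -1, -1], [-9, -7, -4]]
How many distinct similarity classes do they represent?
3 classes: {M1, M4}, {M2}, {M3}

Characteristic polynomials: χ_{M1} = x^3, χ_{M2} = x^3, χ_{M3} = (x + 2)^3, χ_{M4} = x^3.

{M1, M4}: invariant factors x^3.

{M2}: invariant factors x, x^2.

{M3}: invariant factors (x + 2)^3.

Matrices are similar if and only if their invariant-factor lists agree; the partition into similarity classes is {M1, M4}, {M2}, {M3}.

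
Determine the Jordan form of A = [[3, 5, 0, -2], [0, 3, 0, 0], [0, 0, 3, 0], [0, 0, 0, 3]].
The characteristic polynomial is det(xI - A) = (x - 3)^4, so the eigenvalues are 3 (algebraic multiplicity 4).

For λ = 3: rank(A - 3I) = 1, rank((A - 3I)^2) = 0. The eigenspace has dimension 4 - 1 = 3, so there are 3 Jordan blocks; the rank sequence gives block sizes [2, 1, 1].

Assembling the blocks gives the Jordan form J above.

J = [[3, 1, 0, 0], [0, 3, 0, 0], [0, 0, 3, 0], [0, 0, 0, 3]]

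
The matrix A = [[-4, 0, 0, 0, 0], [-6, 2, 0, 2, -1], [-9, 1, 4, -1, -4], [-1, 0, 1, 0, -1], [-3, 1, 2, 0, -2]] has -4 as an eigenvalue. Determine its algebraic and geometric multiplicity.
algebraic multiplicity 1, geometric multiplicity 1

The characteristic polynomial is (x - 1)^4(x + 4), so the factor x + 4 appears with exponent 1: the algebraic multiplicity is 1.

rank(A + 4I) = 4, so the eigenspace has dimension 5 - 4 = 1: the geometric multiplicity is 1.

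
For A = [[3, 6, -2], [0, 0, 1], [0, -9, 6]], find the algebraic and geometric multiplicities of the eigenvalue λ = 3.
algebraic multiplicity 3, geometric multiplicity 2

The characteristic polynomial is (x - 3)^3, so the factor x - 3 appears with exponent 3: the algebraic multiplicity is 3.

rank(A - 3I) = 1, so the eigenspace has dimension 3 - 1 = 2: the geometric multiplicity is 2.

Since 2 < 3, A is not diagonalizable.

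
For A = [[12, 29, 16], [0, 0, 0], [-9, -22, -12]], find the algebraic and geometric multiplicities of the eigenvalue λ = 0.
algebraic multiplicity 3, geometric multiplicity 1

The characteristic polynomial is x^3, so the factor x appears with exponent 3: the algebraic multiplicity is 3.

rank(A) = 2, so the eigenspace has dimension 3 - 2 = 1: the geometric multiplicity is 1.

Since 1 < 3, A is not diagonalizable.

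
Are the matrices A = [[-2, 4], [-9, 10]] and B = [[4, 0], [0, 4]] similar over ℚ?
No.

Both have characteristic polynomial (x - 4)^2, but the minimal polynomial of A is (x - 4)^2 while the minimal polynomial of B is x - 4. The minimal polynomial is a similarity invariant, so A and B are not similar.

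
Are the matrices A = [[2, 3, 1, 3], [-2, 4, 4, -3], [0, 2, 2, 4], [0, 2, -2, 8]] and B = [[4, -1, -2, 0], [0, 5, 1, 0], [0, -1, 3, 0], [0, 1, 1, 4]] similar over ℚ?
Yes.

Two matrices over a field are similar if and only if they have the same invariant factors.

Both A and B have characteristic polynomial (x - 4)^4 and minimal polynomial (x - 4)^3. Computing further, both have invariant factors x - 4, (x - 4)^3. Hence A and B are similar.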